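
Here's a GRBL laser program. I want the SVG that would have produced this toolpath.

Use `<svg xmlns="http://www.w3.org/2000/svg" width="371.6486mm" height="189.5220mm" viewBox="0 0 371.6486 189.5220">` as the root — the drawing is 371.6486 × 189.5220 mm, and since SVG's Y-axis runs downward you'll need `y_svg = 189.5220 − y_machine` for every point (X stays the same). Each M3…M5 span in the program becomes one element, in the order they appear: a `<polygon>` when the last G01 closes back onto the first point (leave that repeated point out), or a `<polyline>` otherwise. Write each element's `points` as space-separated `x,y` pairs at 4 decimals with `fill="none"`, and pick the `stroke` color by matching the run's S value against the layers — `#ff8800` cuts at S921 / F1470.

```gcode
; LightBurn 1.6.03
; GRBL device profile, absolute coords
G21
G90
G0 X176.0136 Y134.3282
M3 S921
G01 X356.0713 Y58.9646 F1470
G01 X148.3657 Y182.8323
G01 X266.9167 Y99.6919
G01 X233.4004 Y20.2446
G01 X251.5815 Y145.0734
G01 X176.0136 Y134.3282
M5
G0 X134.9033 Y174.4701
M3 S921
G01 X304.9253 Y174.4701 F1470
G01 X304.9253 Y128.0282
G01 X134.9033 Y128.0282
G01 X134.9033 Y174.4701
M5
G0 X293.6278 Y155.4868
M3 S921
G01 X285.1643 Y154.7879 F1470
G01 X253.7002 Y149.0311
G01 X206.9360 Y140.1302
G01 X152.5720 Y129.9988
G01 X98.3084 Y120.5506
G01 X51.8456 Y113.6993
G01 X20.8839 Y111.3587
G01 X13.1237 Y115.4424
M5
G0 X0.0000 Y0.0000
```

<svg xmlns="http://www.w3.org/2000/svg" width="371.6486mm" height="189.5220mm" viewBox="0 0 371.6486 189.5220">
  <polygon points="176.0136,55.1938 356.0713,130.5574 148.3657,6.6897 266.9167,89.8301 233.4004,169.2774 251.5815,44.4486" fill="none" stroke="#ff8800"/>
  <polygon points="134.9033,15.0519 304.9253,15.0519 304.9253,61.4938 134.9033,61.4938" fill="none" stroke="#ff8800"/>
  <polyline points="293.6278,34.0352 285.1643,34.7341 253.7002,40.4909 206.9360,49.3918 152.5720,59.5232 98.3084,68.9714 51.8456,75.8227 20.8839,78.1633 13.1237,74.0796" fill="none" stroke="#ff8800"/>
</svg>

Each laser-on run becomes one SVG element. Flip Y back into SVG space with y_svg = 189.5220 − y_machine. Every run uses S921, so all elements get stroke `#ff8800` (cut).

Run 1: The run returns to its start, so emit a `<polygon>` with points (Y-flipped): 176.0136,55.1938 356.0713,130.5574 148.3657,6.6897 266.9167,89.8301 233.4004,169.2774 251.5815,44.4486.

Run 2: The run returns to its start, so emit a `<polygon>` with points (Y-flipped): 134.9033,15.0519 304.9253,15.0519 304.9253,61.4938 134.9033,61.4938.

Run 3: The run is open, so emit a `<polyline>` with points (Y-flipped): 293.6278,34.0352 285.1643,34.7341 253.7002,40.4909 206.9360,49.3918 152.5720,59.5232 98.3084,68.9714 51.8456,75.8227 20.8839,78.1633 13.1237,74.0796.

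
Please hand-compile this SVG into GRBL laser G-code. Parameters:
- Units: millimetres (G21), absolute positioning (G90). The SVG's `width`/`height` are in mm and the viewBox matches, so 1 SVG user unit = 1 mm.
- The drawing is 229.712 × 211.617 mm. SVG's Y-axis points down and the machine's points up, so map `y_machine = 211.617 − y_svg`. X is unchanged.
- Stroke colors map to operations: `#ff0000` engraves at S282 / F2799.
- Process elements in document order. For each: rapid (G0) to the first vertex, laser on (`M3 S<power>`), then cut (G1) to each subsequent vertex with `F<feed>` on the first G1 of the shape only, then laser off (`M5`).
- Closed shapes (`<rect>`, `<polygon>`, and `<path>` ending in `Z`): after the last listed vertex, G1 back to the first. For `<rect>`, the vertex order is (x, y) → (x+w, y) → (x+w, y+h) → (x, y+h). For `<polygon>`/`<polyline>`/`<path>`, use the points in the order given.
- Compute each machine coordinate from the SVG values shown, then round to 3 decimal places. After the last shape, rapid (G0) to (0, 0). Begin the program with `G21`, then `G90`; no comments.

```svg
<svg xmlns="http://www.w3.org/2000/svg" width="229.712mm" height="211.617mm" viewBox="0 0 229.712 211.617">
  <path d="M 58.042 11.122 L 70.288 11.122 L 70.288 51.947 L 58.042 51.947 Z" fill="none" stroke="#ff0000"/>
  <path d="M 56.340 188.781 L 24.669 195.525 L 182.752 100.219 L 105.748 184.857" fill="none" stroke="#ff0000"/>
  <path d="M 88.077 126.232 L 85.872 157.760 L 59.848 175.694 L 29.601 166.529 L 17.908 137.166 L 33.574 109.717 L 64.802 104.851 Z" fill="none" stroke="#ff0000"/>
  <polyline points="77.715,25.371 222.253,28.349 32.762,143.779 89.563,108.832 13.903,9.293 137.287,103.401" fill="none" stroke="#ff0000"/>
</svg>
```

G21
G90
G0 X58.042 Y200.495
M3 S282
G1 X70.288 Y200.495 F2799
G1 X70.288 Y159.670
G1 X58.042 Y159.670
G1 X58.042 Y200.495
M5
G0 X56.340 Y22.836
M3 S282
G1 X24.669 Y16.092 F2799
G1 X182.752 Y111.398
G1 X105.748 Y26.760
M5
G0 X88.077 Y85.385
M3 S282
G1 X85.872 Y53.857 F2799
G1 X59.848 Y35.923
G1 X29.601 Y45.088
G1 X17.908 Y74.451
G1 X33.574 Y101.900
G1 X64.802 Y106.766
G1 X88.077 Y85.385
M5
G0 X77.715 Y186.246
M3 S282
G1 X222.253 Y183.268 F2799
G1 X32.762 Y67.838
G1 X89.563 Y102.785
G1 X13.903 Y202.324
G1 X137.287 Y108.216
M5
G0 X0.000 Y0.000

1 u = 1 mm; y_m = 211.617 − y.

[1] `<path>` rectangle, #ff0000→engrave S282 F2799: (58.042,200.495) → (70.288,200.495) → (70.288,159.670) → (58.042,159.670) → (58.042,200.495) (closed)

[2] `<path>` open polyline, #ff0000→engrave S282 F2799: (56.340,22.836) → (24.669,16.092) → (182.752,111.398) → (105.748,26.760)

[3] `<path>` regular polygon, #ff0000→engrave S282 F2799: (88.077,85.385) → (85.872,53.857) → (59.848,35.923) → (29.601,45.088) → (17.908,74.451) → (33.574,101.900) → (64.802,106.766) → (88.077,85.385) (closed)

[4] `<polyline>` open polyline, #ff0000→engrave S282 F2799: (77.715,186.246) → (222.253,183.268) → (32.762,67.838) → (89.563,102.785) → (13.903,202.324) → (137.287,108.216)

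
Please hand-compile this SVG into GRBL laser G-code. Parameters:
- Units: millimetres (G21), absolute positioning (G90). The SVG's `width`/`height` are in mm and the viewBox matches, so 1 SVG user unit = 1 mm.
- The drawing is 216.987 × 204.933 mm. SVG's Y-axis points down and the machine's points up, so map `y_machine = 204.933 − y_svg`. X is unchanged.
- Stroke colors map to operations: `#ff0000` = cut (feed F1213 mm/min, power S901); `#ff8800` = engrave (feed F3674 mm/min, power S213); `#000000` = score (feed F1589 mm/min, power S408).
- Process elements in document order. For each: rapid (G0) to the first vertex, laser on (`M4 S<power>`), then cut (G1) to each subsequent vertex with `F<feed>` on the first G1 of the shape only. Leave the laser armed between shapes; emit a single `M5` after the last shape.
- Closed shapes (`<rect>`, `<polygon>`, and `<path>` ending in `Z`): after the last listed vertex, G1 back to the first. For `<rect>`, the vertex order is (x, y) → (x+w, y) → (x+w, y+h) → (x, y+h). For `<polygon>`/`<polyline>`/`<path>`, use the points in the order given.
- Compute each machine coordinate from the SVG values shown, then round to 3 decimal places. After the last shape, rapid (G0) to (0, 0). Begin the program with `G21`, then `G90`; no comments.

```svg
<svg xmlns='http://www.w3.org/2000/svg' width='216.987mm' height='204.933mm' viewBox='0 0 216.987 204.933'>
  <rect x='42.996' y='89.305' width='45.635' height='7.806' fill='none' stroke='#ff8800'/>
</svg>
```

G21
G90
G0 X42.996 Y115.628
M4 S213
G1 X88.631 Y115.628 F3674
G1 X88.631 Y107.822
G1 X42.996 Y107.822
G1 X42.996 Y115.628
M5
G0 X0.000 Y0.000

Since the viewBox matches the mm dimensions, user units are millimetres directly. The only transform is the Y-flip y_m = 204.933 − y_svg.

Shape 1 is a rectangle drawn with `<rect>`. Its stroke #ff8800 means engrave at S213, F3674. After flipping Y the toolpath is (42.996,115.628) → (88.631,115.628) → (88.631,107.822) → (42.996,107.822) → (42.996,115.628), returning to the start.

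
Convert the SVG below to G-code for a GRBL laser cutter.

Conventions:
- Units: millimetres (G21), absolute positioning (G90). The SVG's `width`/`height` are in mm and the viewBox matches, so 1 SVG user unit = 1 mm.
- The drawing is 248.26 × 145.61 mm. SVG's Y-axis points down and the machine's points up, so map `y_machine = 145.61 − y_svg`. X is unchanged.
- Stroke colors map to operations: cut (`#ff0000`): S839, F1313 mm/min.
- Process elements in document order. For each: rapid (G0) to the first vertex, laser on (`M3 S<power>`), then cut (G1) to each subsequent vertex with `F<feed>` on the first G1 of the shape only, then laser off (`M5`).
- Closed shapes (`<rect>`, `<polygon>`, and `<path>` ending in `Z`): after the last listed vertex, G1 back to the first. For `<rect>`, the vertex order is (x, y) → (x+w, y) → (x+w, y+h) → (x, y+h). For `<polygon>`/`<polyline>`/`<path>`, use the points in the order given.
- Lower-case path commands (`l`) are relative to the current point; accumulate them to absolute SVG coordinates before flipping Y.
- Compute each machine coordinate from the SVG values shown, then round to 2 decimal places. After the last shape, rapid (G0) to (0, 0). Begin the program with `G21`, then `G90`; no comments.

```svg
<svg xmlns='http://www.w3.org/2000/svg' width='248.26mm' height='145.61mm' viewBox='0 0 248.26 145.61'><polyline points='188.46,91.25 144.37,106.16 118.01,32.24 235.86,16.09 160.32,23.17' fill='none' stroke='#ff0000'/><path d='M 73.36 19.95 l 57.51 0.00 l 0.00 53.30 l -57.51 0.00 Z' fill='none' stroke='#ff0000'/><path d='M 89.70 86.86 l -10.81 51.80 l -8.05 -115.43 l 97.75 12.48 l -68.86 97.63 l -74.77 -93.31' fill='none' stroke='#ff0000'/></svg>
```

Since the viewBox matches the mm dimensions, user units are millimetres directly. The only transform is the Y-flip y_m = 145.61 − y_svg.

Shape 1 is a open polyline drawn with `<polyline>`. Its stroke #ff0000 means cut at S839, F1313. After flipping Y the toolpath is (188.46,54.36) → (144.37,39.45) → (118.01,113.37) → (235.86,129.52) → (160.32,122.44).

Shape 2 is a rectangle drawn with `<path>`. Its stroke #ff0000 means cut at S839, F1313. After flipping Y the toolpath is (73.36,125.66) → (130.87,125.66) → (130.87,72.36) → (73.36,72.36) → (73.36,125.66), returning to the start.

Shape 3 is a open polyline drawn with `<path>`. Its stroke #ff0000 means cut at S839, F1313. After flipping Y the toolpath is (89.70,58.75) → (78.89,6.95) → (70.84,122.38) → (168.59,109.90) → (99.73,12.27) → (24.96,105.58).

G21
G90
G0 X188.46 Y54.36
M3 S839
G1 X144.37 Y39.45 F1313
G1 X118.01 Y113.37
G1 X235.86 Y129.52
G1 X160.32 Y122.44
M5
G0 X73.36 Y125.66
M3 S839
G1 X130.87 Y125.66 F1313
G1 X130.87 Y72.36
G1 X73.36 Y72.36
G1 X73.36 Y125.66
M5
G0 X89.70 Y58.75
M3 S839
G1 X78.89 Y6.95 F1313
G1 X70.84 Y122.38
G1 X168.59 Y109.90
G1 X99.73 Y12.27
G1 X24.96 Y105.58
M5
G0 X0.00 Y0.00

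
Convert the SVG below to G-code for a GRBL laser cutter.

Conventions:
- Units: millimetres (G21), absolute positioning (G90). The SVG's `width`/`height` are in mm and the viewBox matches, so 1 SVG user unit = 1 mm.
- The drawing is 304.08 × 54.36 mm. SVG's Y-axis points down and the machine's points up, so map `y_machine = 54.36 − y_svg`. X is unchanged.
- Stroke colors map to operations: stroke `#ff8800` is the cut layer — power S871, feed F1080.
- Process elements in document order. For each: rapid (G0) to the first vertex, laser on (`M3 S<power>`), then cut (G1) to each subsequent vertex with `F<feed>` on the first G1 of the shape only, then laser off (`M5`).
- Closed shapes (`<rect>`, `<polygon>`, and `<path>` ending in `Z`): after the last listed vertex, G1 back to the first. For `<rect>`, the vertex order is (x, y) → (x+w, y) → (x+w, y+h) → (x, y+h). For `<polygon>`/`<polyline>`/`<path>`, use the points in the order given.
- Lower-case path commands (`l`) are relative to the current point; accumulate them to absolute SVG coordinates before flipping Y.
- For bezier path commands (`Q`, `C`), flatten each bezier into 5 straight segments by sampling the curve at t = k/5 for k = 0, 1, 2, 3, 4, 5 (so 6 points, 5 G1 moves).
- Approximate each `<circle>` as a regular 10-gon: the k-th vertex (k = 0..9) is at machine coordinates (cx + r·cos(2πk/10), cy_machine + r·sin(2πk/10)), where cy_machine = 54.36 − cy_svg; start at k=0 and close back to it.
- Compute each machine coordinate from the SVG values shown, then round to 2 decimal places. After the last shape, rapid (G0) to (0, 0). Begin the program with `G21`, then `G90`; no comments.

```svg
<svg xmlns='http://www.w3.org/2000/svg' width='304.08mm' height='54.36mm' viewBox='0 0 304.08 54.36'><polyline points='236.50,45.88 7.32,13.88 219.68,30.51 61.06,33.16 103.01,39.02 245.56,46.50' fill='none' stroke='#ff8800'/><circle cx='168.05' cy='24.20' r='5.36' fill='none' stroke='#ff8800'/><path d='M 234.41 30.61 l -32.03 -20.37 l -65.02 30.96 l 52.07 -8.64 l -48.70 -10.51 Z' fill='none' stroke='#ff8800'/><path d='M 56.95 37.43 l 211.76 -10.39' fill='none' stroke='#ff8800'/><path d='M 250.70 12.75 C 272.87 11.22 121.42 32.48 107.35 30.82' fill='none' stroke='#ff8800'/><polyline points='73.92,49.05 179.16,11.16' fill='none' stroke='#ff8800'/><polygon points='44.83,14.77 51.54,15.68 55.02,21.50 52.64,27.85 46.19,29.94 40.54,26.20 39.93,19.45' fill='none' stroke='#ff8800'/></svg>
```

G21
G90
G0 X236.50 Y8.48
M3 S871
G1 X7.32 Y40.48 F1080
G1 X219.68 Y23.85
G1 X61.06 Y21.20
G1 X103.01 Y15.34
G1 X245.56 Y7.86
M5
G0 X173.41 Y30.16
M3 S871
G1 X172.39 Y33.31 F1080
G1 X169.71 Y35.26
G1 X166.39 Y35.26
G1 X163.71 Y33.31
G1 X162.69 Y30.16
G1 X163.71 Y27.01
G1 X166.39 Y25.06
G1 X169.71 Y25.06
G1 X172.39 Y27.01
G1 X173.41 Y30.16
M5
G0 X234.41 Y23.75
M3 S871
G1 X202.38 Y44.12 F1080
G1 X137.36 Y13.16
G1 X189.43 Y21.80
G1 X140.73 Y32.31
G1 X234.41 Y23.75
M5
G0 X56.95 Y16.93
M3 S871
G1 X268.71 Y27.32 F1080
M5
G0 X250.70 Y41.61
M3 S871
G1 X245.66 Y40.16 F1080
G1 X213.87 Y35.43
G1 X170.27 Y29.62
G1 X129.79 Y24.93
G1 X107.35 Y23.54
M5
G0 X73.92 Y5.31
M3 S871
G1 X179.16 Y43.20 F1080
M5
G0 X44.83 Y39.59
M3 S871
G1 X51.54 Y38.68 F1080
G1 X55.02 Y32.86
G1 X52.64 Y26.51
G1 X46.19 Y24.42
G1 X40.54 Y28.16
G1 X39.93 Y34.91
G1 X44.83 Y39.59
M5
G0 X0.00 Y0.00

Since the viewBox matches the mm dimensions, user units are millimetres directly. The only transform is the Y-flip y_m = 54.36 − y_svg.

Shape 1 is a open polyline drawn with `<polyline>`. Its stroke #ff8800 means cut at S871, F1080. After flipping Y the toolpath is (236.50,8.48) → (7.32,40.48) → (219.68,23.85) → (61.06,21.20) → (103.01,15.34) → (245.56,7.86).

Shape 2 is a circle drawn with `<circle>`. Its stroke #ff8800 means cut at S871, F1080. After flipping Y the toolpath is (173.41,30.16) → (172.39,33.31) → (169.71,35.26) → (166.39,35.26) → (163.71,33.31) → (162.69,30.16) → (163.71,27.01) → (166.39,25.06) → (169.71,25.06) → (172.39,27.01) → (173.41,30.16), returning to the start.

Shape 3 is a closed polygon drawn with `<path>`. Its stroke #ff8800 means cut at S871, F1080. After flipping Y the toolpath is (234.41,23.75) → (202.38,44.12) → (137.36,13.16) → (189.43,21.80) → (140.73,32.31) → (234.41,23.75), returning to the start.

Shape 4 is a line segment drawn with `<path>`. Its stroke #ff8800 means cut at S871, F1080. After flipping Y the toolpath is (56.95,16.93) → (268.71,27.32).

Shape 5 is a cubic bezier drawn with `<path>`. Its stroke #ff8800 means cut at S871, F1080. After flipping Y the toolpath is (250.70,41.61) → (245.66,40.16) → (213.87,35.43) → (170.27,29.62) → (129.79,24.93) → (107.35,23.54).

Shape 6 is a line segment drawn with `<polyline>`. Its stroke #ff8800 means cut at S871, F1080. After flipping Y the toolpath is (73.92,5.31) → (179.16,43.20).

Shape 7 is a regular polygon drawn with `<polygon>`. Its stroke #ff8800 means cut at S871, F1080. After flipping Y the toolpath is (44.83,39.59) → (51.54,38.68) → (55.02,32.86) → (52.64,26.51) → (46.19,24.42) → (40.54,28.16) → (39.93,34.91) → (44.83,39.59), returning to the start.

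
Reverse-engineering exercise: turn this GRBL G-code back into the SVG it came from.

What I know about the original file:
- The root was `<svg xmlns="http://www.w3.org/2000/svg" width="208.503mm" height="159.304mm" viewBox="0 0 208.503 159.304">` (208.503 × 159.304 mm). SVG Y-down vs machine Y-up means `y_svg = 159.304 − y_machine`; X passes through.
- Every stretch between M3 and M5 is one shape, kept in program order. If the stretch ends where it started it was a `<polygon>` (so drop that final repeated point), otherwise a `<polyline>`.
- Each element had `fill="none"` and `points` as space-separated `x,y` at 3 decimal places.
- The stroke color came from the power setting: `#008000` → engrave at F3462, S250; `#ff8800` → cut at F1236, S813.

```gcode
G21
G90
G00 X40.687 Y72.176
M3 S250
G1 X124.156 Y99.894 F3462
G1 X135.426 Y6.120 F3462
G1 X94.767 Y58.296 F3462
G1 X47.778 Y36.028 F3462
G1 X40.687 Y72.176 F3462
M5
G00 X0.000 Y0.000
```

<svg xmlns="http://www.w3.org/2000/svg" width="208.503mm" height="159.304mm" viewBox="0 0 208.503 159.304">
  <polygon points="40.687,87.128 124.156,59.410 135.426,153.184 94.767,101.008 47.778,123.276" fill="none" stroke="#008000"/>
</svg>

Machine Y-up, SVG Y-down with viewBox height 159.304, so y_svg = 159.304 − y_machine; X carries over. Every run uses S250, so all elements get stroke `#008000` (engrave).

Run 1: The run returns to its start, so emit a `<polygon>` with points (Y-flipped): 40.687,87.128 124.156,59.410 135.426,153.184 94.767,101.008 47.778,123.276.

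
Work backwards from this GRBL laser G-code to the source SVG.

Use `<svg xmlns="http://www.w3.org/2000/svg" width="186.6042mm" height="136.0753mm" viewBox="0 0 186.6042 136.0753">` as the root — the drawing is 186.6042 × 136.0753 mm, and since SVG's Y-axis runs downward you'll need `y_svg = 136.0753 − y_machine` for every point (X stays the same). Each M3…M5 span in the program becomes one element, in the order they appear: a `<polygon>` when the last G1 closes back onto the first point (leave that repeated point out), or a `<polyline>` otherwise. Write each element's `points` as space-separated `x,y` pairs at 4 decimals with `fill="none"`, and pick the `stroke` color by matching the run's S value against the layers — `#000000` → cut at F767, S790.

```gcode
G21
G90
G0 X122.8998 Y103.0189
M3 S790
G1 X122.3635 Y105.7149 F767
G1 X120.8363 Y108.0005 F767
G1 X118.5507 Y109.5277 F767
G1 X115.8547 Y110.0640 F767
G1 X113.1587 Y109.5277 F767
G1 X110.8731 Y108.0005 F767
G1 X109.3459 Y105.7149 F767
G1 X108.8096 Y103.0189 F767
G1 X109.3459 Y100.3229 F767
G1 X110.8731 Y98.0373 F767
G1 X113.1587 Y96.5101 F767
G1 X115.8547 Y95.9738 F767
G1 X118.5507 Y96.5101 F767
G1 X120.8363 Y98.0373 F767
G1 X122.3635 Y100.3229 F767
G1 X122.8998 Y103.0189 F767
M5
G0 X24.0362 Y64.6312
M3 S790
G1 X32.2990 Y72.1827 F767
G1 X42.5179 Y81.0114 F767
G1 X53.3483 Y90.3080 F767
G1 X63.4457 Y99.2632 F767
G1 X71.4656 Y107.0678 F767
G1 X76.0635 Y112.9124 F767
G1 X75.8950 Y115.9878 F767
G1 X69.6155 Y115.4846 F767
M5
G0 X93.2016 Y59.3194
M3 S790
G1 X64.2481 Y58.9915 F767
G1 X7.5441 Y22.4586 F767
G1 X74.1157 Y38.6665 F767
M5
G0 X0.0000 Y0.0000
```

<svg xmlns="http://www.w3.org/2000/svg" width="186.6042mm" height="136.0753mm" viewBox="0 0 186.6042 136.0753">
  <polygon points="122.8998,33.0564 122.3635,30.3604 120.8363,28.0748 118.5507,26.5476 115.8547,26.0113 113.1587,26.5476 110.8731,28.0748 109.3459,30.3604 108.8096,33.0564 109.3459,35.7524 110.8731,38.0380 113.1587,39.5652 115.8547,40.1015 118.5507,39.5652 120.8363,38.0380 122.3635,35.7524" fill="none" stroke="#000000"/>
  <polyline points="24.0362,71.4441 32.2990,63.8926 42.5179,55.0639 53.3483,45.7673 63.4457,36.8121 71.4656,29.0075 76.0635,23.1629 75.8950,20.0875 69.6155,20.5907" fill="none" stroke="#000000"/>
  <polyline points="93.2016,76.7559 64.2481,77.0838 7.5441,113.6167 74.1157,97.4088" fill="none" stroke="#000000"/>
</svg>

Machine Y-up, SVG Y-down with viewBox height 136.0753, so y_svg = 136.0753 − y_machine; X carries over. Every run uses S790, so all elements get stroke `#000000` (cut).

Run 1: The run returns to its start, so emit a `<polygon>` with points (Y-flipped): 122.8998,33.0564 122.3635,30.3604 120.8363,28.0748 118.5507,26.5476 115.8547,26.0113 113.1587,26.5476 110.8731,28.0748 109.3459,30.3604 108.8096,33.0564 109.3459,35.7524 110.8731,38.0380 113.1587,39.5652 115.8547,40.1015 118.5507,39.5652 120.8363,38.0380 122.3635,35.7524.

Run 2: The run is open, so emit a `<polyline>` with points (Y-flipped): 24.0362,71.4441 32.2990,63.8926 42.5179,55.0639 53.3483,45.7673 63.4457,36.8121 71.4656,29.0075 76.0635,23.1629 75.8950,20.0875 69.6155,20.5907.

Run 3: The run is open, so emit a `<polyline>` with points (Y-flipped): 93.2016,76.7559 64.2481,77.0838 7.5441,113.6167 74.1157,97.4088.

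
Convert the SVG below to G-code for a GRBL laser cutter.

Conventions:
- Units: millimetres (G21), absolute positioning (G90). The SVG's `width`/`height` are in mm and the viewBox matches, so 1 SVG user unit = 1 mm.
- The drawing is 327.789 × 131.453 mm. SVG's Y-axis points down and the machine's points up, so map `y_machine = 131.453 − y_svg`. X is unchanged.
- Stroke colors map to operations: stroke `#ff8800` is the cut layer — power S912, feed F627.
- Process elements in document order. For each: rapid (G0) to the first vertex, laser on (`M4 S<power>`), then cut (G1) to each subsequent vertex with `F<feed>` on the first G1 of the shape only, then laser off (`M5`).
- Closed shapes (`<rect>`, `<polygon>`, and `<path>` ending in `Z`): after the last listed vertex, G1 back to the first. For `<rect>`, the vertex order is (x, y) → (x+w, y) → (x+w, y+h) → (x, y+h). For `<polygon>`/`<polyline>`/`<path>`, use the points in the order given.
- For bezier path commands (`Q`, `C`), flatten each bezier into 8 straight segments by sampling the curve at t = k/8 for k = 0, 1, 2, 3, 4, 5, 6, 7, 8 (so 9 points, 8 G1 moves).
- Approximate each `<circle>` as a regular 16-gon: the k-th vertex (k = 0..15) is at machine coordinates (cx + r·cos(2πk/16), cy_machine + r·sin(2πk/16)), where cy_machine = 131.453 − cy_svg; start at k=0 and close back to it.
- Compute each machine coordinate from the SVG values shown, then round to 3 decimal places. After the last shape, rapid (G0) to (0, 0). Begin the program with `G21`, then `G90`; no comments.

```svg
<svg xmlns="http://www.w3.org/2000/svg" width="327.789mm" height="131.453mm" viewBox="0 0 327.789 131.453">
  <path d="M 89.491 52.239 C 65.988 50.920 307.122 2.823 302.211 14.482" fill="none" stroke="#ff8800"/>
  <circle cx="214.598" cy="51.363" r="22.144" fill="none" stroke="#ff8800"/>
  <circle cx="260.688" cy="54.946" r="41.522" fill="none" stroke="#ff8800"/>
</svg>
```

viewBox `0 0 327.789 131.453` with mm width/height → 1 unit = 1 mm. Flip: y_m = 131.453 − y_svg.

**Shape 1** — `<path>` cubic bezier, stroke `#ff8800` → cut (S912, F627). Control points (SVG): P0=(89.491,52.239), P1=(65.988,50.920), P2=(307.122,2.823), P3=(302.211,14.482); sampled at t=k/8. Machine vertices: (89.491,79.214) → (92.085,81.693) → (113.504,87.310) → (147.763,94.814) → (188.879,102.959) → (230.866,110.496) → (267.740,116.176) → (293.517,118.750) → (302.211,116.971). Open path.

**Shape 2** — `<circle>` circle, stroke `#ff8800` → cut (S912, F627). Machine vertices: (236.742,80.090) → (235.056,88.564) → (230.256,95.748) → (223.072,100.548) → (214.598,102.234) → (206.124,100.548) → (198.940,95.748) → (194.140,88.564) → (192.454,80.090) → (194.140,71.616) → (198.940,64.432) → (206.124,59.632) → (214.598,57.946) → (223.072,59.632) → (230.256,64.432) → (235.056,71.616) → (236.742,80.090). Closed: final G1 returns to the first vertex.

**Shape 3** — `<circle>` circle, stroke `#ff8800` → cut (S912, F627). Machine vertices: (302.210,76.507) → (299.049,92.397) → (290.048,105.867) → (276.578,114.868) → (260.688,118.029) → (244.798,114.868) → (231.328,105.867) → (222.327,92.397) → (219.166,76.507) → (222.327,60.617) → (231.328,47.147) → (244.798,38.146) → (260.688,34.985) → (276.578,38.146) → (290.048,47.147) → (299.049,60.617) → (302.210,76.507). Closed: final G1 returns to the first vertex.

G21
G90
G0 X89.491 Y79.214
M4 S912
G1 X92.085 Y81.693 F627
G1 X113.504 Y87.310
G1 X147.763 Y94.814
G1 X188.879 Y102.959
G1 X230.866 Y110.496
G1 X267.740 Y116.176
G1 X293.517 Y118.750
G1 X302.211 Y116.971
M5
G0 X236.742 Y80.090
M4 S912
G1 X235.056 Y88.564 F627
G1 X230.256 Y95.748
G1 X223.072 Y100.548
G1 X214.598 Y102.234
G1 X206.124 Y100.548
G1 X198.940 Y95.748
G1 X194.140 Y88.564
G1 X192.454 Y80.090
G1 X194.140 Y71.616
G1 X198.940 Y64.432
G1 X206.124 Y59.632
G1 X214.598 Y57.946
G1 X223.072 Y59.632
G1 X230.256 Y64.432
G1 X235.056 Y71.616
G1 X236.742 Y80.090
M5
G0 X302.210 Y76.507
M4 S912
G1 X299.049 Y92.397 F627
G1 X290.048 Y105.867
G1 X276.578 Y114.868
G1 X260.688 Y118.029
G1 X244.798 Y114.868
G1 X231.328 Y105.867
G1 X222.327 Y92.397
G1 X219.166 Y76.507
G1 X222.327 Y60.617
G1 X231.328 Y47.147
G1 X244.798 Y38.146
G1 X260.688 Y34.985
G1 X276.578 Y38.146
G1 X290.048 Y47.147
G1 X299.049 Y60.617
G1 X302.210 Y76.507
M5
G0 X0.000 Y0.000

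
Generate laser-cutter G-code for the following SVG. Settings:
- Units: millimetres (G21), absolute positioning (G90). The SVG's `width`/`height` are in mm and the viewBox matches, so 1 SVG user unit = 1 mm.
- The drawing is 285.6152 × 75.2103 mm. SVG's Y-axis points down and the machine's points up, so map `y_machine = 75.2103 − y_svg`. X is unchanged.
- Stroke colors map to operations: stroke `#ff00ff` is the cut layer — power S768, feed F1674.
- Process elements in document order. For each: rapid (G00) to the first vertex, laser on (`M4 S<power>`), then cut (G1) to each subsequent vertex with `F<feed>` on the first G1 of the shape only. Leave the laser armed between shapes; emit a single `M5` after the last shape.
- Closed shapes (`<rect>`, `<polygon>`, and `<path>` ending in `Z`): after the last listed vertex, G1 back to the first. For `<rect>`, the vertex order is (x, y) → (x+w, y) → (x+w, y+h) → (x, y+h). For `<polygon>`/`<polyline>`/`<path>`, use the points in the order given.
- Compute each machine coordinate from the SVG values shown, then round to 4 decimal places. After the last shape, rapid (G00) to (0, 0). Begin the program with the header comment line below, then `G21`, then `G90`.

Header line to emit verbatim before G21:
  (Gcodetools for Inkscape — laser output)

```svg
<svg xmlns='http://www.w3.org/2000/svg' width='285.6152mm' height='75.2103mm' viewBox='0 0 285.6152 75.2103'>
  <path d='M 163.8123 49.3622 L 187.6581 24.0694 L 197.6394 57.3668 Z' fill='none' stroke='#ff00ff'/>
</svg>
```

(Gcodetools for Inkscape — laser output)
G21
G90
G00 X163.8123 Y25.8481
M4 S768
G1 X187.6581 Y51.1409 F1674
G1 X197.6394 Y17.8435
G1 X163.8123 Y25.8481
M5
G00 X0.0000 Y0.0000

viewBox `0 0 285.6152 75.2103` with mm width/height → 1 unit = 1 mm. Flip: y_m = 75.2103 − y_svg.

**Shape 1** — `<path>` regular polygon, stroke `#ff00ff` → cut (S768, F1674). Machine vertices: (163.8123,25.8481) → (187.6581,51.1409) → (197.6394,17.8435) → (163.8123,25.8481). Closed: final G1 returns to the first vertex.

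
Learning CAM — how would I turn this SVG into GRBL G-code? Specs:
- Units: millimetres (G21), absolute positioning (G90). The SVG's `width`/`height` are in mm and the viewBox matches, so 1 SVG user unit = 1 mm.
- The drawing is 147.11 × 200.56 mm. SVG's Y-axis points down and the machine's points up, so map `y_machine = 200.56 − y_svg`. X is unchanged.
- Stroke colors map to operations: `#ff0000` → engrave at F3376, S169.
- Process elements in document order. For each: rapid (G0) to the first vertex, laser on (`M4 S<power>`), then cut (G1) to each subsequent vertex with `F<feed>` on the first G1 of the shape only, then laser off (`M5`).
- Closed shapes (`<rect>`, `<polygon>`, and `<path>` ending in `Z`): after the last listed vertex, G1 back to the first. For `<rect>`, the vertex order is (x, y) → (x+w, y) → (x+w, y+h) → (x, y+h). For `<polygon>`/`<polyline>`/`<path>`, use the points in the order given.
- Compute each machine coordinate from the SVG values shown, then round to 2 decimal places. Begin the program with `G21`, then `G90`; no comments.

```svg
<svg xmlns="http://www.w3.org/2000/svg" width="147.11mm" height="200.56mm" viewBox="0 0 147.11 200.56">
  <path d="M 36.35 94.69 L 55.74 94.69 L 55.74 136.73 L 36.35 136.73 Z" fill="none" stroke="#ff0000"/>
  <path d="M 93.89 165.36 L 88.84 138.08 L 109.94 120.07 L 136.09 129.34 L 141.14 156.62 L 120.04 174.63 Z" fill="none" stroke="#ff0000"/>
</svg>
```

viewBox `0 0 147.11 200.56` with mm width/height → 1 unit = 1 mm. Flip: y_m = 200.56 − y_svg.

**Shape 1** — `<path>` rectangle, stroke `#ff0000` → engrave (S169, F3376). Machine vertices: (36.35,105.87) → (55.74,105.87) → (55.74,63.83) → (36.35,63.83) → (36.35,105.87). Closed: final G1 returns to the first vertex.

**Shape 2** — `<path>` regular polygon, stroke `#ff0000` → engrave (S169, F3376). Machine vertices: (93.89,35.20) → (88.84,62.48) → (109.94,80.49) → (136.09,71.22) → (141.14,43.94) → (120.04,25.93) → (93.89,35.20). Closed: final G1 returns to the first vertex.

G21
G90
G0 X36.35 Y105.87
M4 S169
G1 X55.74 Y105.87 F3376
G1 X55.74 Y63.83
G1 X36.35 Y63.83
G1 X36.35 Y105.87
M5
G0 X93.89 Y35.20
M4 S169
G1 X88.84 Y62.48 F3376
G1 X109.94 Y80.49
G1 X136.09 Y71.22
G1 X141.14 Y43.94
G1 X120.04 Y25.93
G1 X93.89 Y35.20
M5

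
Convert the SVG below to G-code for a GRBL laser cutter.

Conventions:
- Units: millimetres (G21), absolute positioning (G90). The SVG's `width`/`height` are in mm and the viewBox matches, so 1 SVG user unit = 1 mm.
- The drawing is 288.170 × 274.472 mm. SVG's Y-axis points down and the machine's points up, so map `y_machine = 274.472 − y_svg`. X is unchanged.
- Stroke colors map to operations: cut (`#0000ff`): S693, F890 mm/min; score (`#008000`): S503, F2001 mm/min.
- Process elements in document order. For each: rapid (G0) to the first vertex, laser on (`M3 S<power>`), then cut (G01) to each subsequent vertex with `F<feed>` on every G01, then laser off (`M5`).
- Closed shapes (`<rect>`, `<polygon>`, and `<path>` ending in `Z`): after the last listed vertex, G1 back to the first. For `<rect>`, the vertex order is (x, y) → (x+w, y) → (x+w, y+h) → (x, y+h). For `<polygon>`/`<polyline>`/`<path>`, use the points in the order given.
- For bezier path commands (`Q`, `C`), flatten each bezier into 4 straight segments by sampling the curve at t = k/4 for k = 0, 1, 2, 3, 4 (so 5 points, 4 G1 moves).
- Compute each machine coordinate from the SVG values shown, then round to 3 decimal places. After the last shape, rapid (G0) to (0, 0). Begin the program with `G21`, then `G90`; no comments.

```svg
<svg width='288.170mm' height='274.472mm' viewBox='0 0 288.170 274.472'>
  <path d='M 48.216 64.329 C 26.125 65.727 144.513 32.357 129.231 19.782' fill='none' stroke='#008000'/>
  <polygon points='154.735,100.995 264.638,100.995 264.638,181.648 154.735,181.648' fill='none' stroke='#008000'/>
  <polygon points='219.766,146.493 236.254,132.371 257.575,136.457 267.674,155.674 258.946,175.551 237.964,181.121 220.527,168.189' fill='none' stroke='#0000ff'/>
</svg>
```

Since the viewBox matches the mm dimensions, user units are millimetres directly. The only transform is the Y-flip y_m = 274.472 − y_svg.

Shape 1 is a cubic bezier drawn with `<path>`. Its stroke #008000 means score at S503, F2001. After flipping Y the toolpath is (48.216,210.143) → (53.704,214.745) → (86.170,227.177) → (119.913,242.228) → (129.231,254.690).

Shape 2 is a rectangle drawn with `<polygon>`. Its stroke #008000 means score at S503, F2001. After flipping Y the toolpath is (154.735,173.477) → (264.638,173.477) → (264.638,92.824) → (154.735,92.824) → (154.735,173.477), returning to the start.

Shape 3 is a regular polygon drawn with `<polygon>`. Its stroke #0000ff means cut at S693, F890. After flipping Y the toolpath is (219.766,127.979) → (236.254,142.101) → (257.575,138.015) → (267.674,118.798) → (258.946,98.921) → (237.964,93.351) → (220.527,106.283) → (219.766,127.979), returning to the start.

G21
G90
G0 X48.216 Y210.143
M3 S503
G01 X53.704 Y214.745 F2001
G01 X86.170 Y227.177 F2001
G01 X119.913 Y242.228 F2001
G01 X129.231 Y254.690 F2001
M5
G0 X154.735 Y173.477
M3 S503
G01 X264.638 Y173.477 F2001
G01 X264.638 Y92.824 F2001
G01 X154.735 Y92.824 F2001
G01 X154.735 Y173.477 F2001
M5
G0 X219.766 Y127.979
M3 S693
G01 X236.254 Y142.101 F890
G01 X257.575 Y138.015 F890
G01 X267.674 Y118.798 F890
G01 X258.946 Y98.921 F890
G01 X237.964 Y93.351 F890
G01 X220.527 Y106.283 F890
G01 X219.766 Y127.979 F890
M5
G0 X0.000 Y0.000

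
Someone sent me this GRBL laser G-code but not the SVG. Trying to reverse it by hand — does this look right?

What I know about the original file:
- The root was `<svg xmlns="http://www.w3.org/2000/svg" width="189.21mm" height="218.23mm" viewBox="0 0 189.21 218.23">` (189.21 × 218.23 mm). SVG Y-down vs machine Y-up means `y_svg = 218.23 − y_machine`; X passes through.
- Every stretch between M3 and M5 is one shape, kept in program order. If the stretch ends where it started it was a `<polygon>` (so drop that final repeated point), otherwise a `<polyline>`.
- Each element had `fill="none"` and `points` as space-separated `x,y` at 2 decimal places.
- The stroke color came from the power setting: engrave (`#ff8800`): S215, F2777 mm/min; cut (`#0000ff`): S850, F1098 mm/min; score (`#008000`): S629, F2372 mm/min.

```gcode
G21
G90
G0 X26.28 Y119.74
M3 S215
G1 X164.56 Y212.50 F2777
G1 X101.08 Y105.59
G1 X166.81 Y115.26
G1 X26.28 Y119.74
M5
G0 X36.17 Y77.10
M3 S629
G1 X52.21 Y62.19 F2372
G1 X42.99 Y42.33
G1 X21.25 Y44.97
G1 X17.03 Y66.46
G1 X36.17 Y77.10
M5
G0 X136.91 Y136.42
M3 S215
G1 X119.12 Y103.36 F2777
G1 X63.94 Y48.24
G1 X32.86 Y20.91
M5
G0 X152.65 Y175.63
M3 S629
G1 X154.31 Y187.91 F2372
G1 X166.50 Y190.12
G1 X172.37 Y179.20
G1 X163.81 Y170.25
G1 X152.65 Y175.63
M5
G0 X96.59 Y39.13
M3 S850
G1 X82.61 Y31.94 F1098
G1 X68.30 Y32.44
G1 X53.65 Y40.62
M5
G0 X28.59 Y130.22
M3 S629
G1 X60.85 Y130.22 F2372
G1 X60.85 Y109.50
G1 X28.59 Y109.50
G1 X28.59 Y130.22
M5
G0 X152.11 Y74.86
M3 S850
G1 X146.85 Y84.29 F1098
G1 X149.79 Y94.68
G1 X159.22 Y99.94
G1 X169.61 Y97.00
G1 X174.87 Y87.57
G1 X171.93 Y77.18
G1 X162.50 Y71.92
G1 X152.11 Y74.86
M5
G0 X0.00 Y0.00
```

<svg xmlns="http://www.w3.org/2000/svg" width="189.21mm" height="218.23mm" viewBox="0 0 189.21 218.23">
  <polygon points="26.28,98.49 164.56,5.73 101.08,112.64 166.81,102.97" fill="none" stroke="#ff8800"/>
  <polygon points="36.17,141.13 52.21,156.04 42.99,175.90 21.25,173.26 17.03,151.77" fill="none" stroke="#008000"/>
  <polyline points="136.91,81.81 119.12,114.87 63.94,169.99 32.86,197.32" fill="none" stroke="#ff8800"/>
  <polygon points="152.65,42.60 154.31,30.32 166.50,28.11 172.37,39.03 163.81,47.98" fill="none" stroke="#008000"/>
  <polyline points="96.59,179.10 82.61,186.29 68.30,185.79 53.65,177.61" fill="none" stroke="#0000ff"/>
  <polygon points="28.59,88.01 60.85,88.01 60.85,108.73 28.59,108.73" fill="none" stroke="#008000"/>
  <polygon points="152.11,143.37 146.85,133.94 149.79,123.55 159.22,118.29 169.61,121.23 174.87,130.66 171.93,141.05 162.50,146.31" fill="none" stroke="#0000ff"/>
</svg>

y_svg = 218.23 − y_m.

[1] S215→`#ff8800` (engrave); closed run; points: 26.28,98.49 164.56,5.73 101.08,112.64 166.81,102.97

[2] S629→`#008000` (score); closed run; points: 36.17,141.13 52.21,156.04 42.99,175.90 21.25,173.26 17.03,151.77

[3] S215→`#ff8800` (engrave); open run; points: 136.91,81.81 119.12,114.87 63.94,169.99 32.86,197.32

[4] S629→`#008000` (score); closed run; points: 152.65,42.60 154.31,30.32 166.50,28.11 172.37,39.03 163.81,47.98

[5] S850→`#0000ff` (cut); open run; points: 96.59,179.10 82.61,186.29 68.30,185.79 53.65,177.61

[6] S629→`#008000` (score); closed run; points: 28.59,88.01 60.85,88.01 60.85,108.73 28.59,108.73

[7] S850→`#0000ff` (cut); closed run; points: 152.11,143.37 146.85,133.94 149.79,123.55 159.22,118.29 169.61,121.23 174.87,130.66 171.93,141.05 162.50,146.31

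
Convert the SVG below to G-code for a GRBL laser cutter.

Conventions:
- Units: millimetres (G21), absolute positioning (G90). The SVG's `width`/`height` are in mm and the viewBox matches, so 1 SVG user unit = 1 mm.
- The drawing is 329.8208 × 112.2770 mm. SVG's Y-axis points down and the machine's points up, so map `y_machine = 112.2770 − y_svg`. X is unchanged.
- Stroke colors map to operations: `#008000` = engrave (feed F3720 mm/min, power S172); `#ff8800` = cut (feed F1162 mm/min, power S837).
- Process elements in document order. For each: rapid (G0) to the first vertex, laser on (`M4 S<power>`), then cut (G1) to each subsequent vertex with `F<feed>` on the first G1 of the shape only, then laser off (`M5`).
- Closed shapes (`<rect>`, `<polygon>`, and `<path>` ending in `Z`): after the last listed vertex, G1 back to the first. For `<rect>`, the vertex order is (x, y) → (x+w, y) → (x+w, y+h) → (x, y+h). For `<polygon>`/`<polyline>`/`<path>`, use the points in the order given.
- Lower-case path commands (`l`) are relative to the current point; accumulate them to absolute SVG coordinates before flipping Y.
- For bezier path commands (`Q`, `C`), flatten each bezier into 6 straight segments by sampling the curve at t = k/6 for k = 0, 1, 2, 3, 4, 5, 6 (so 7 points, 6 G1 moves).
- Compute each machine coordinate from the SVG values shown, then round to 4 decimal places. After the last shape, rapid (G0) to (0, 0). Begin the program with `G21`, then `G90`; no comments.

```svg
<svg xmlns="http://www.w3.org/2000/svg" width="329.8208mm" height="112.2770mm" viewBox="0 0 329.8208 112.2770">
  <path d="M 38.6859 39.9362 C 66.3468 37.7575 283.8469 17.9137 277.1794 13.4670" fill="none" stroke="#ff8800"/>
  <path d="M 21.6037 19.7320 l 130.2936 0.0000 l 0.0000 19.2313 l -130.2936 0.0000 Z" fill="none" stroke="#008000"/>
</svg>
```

G21
G90
G0 X38.6859 Y72.3408
M4 S837
G1 X66.4196 Y74.7492 F1162
G1 X114.2929 Y79.1833
G1 X170.8058 Y84.7249
G1 X224.4580 Y90.4555
G1 X263.7492 Y95.4566
G1 X277.1794 Y98.8100
M5
G0 X21.6037 Y92.5450
M4 S172
G1 X151.8973 Y92.5450 F3720
G1 X151.8973 Y73.3137
G1 X21.6037 Y73.3137
G1 X21.6037 Y92.5450
M5
G0 X0.0000 Y0.0000

1 u = 1 mm; y_m = 112.2770 − y.

[1] `<path>` cubic bezier, #ff8800→cut S837 F1162: (38.6859,72.3408) → (66.4196,74.7492) → (114.2929,79.1833) → (170.8058,84.7249) → (224.4580,90.4555) → (263.7492,95.4566) → (277.1794,98.8100)

[2] `<path>` rectangle, #008000→engrave S172 F3720: (21.6037,92.5450) → (151.8973,92.5450) → (151.8973,73.3137) → (21.6037,73.3137) → (21.6037,92.5450) (closed)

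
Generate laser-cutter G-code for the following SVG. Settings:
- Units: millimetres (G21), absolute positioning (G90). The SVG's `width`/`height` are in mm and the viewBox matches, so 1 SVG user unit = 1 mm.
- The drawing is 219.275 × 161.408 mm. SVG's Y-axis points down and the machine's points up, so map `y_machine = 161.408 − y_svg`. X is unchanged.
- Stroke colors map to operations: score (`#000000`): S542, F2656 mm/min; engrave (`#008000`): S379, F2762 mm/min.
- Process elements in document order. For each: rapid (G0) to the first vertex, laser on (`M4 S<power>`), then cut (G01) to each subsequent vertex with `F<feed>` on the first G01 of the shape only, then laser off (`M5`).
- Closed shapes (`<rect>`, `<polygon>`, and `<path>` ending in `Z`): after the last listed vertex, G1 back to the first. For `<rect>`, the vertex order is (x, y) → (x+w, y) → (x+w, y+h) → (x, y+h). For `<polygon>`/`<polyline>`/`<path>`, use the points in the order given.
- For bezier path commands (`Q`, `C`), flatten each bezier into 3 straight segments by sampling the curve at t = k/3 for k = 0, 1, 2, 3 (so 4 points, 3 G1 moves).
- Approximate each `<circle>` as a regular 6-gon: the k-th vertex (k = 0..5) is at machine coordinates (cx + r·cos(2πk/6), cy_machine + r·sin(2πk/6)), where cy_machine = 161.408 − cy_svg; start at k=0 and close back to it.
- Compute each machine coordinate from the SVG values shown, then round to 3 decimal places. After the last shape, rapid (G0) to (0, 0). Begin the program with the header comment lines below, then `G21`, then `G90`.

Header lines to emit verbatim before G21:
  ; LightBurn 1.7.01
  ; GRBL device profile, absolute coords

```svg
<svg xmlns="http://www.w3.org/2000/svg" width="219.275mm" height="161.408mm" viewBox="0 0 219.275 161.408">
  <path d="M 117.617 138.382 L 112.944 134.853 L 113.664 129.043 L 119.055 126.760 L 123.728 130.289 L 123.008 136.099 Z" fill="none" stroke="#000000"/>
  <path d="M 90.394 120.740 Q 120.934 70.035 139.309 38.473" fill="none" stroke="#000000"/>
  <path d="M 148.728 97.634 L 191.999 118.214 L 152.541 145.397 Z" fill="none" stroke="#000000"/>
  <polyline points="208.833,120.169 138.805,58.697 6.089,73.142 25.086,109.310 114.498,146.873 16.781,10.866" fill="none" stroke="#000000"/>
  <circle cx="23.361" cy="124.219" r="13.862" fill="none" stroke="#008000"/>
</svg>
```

1 u = 1 mm; y_m = 161.408 − y.

[1] `<path>` regular polygon, #000000→score S542 F2656: (117.617,23.026) → (112.944,26.555) → (113.664,32.365) → (119.055,34.648) → (123.728,31.119) → (123.008,25.309) → (117.617,23.026) (closed)

[2] `<path>` quadratic bezier, #000000→score S542 F2656: (90.394,40.668) → (109.402,72.344) → (125.707,99.767) → (139.309,122.935)

[3] `<path>` regular polygon, #000000→score S542 F2656: (148.728,63.774) → (191.999,43.194) → (152.541,16.011) → (148.728,63.774) (closed)

[4] `<polyline>` open polyline, #000000→score S542 F2656: (208.833,41.239) → (138.805,102.711) → (6.089,88.266) → (25.086,52.098) → (114.498,14.535) → (16.781,150.542)

[5] `<circle>` circle, #008000→engrave S379 F2762: (37.223,37.189) → (30.292,49.194) → (16.430,49.194) → (9.499,37.189) → (16.430,25.184) → (30.292,25.184) → (37.223,37.189) (closed)

; LightBurn 1.7.01
; GRBL device profile, absolute coords
G21
G90
G0 X117.617 Y23.026
M4 S542
G01 X112.944 Y26.555 F2656
G01 X113.664 Y32.365
G01 X119.055 Y34.648
G01 X123.728 Y31.119
G01 X123.008 Y25.309
G01 X117.617 Y23.026
M5
G0 X90.394 Y40.668
M4 S542
G01 X109.402 Y72.344 F2656
G01 X125.707 Y99.767
G01 X139.309 Y122.935
M5
G0 X148.728 Y63.774
M4 S542
G01 X191.999 Y43.194 F2656
G01 X152.541 Y16.011
G01 X148.728 Y63.774
M5
G0 X208.833 Y41.239
M4 S542
G01 X138.805 Y102.711 F2656
G01 X6.089 Y88.266
G01 X25.086 Y52.098
G01 X114.498 Y14.535
G01 X16.781 Y150.542
M5
G0 X37.223 Y37.189
M4 S379
G01 X30.292 Y49.194 F2762
G01 X16.430 Y49.194
G01 X9.499 Y37.189
G01 X16.430 Y25.184
G01 X30.292 Y25.184
G01 X37.223 Y37.189
M5
G0 X0.000 Y0.000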